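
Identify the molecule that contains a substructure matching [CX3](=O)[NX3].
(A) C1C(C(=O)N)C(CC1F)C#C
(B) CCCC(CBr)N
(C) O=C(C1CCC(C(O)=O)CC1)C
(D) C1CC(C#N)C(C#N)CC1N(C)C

A

[CX3](=O)[NX3] describes a carbonyl carbon bonded to a trivalent nitrogen (an amide).
(A) contains a primary amide (-C(=O)NH2), which satisfies every atom and bond constraint.
(B) has a primary amino group (-NH2) but the -NH2 is not attached to a carbonyl carbon.
(C) has a carboxylic acid group (-C(=O)OH) but the carbonyl is bonded to O, not to an NX3 nitrogen.
(D) has a nitrile (-C#N) but the nitrile N is NX1 (triple-bonded), not NX3.
So the answer is (A).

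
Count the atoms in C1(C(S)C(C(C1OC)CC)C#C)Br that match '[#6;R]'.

5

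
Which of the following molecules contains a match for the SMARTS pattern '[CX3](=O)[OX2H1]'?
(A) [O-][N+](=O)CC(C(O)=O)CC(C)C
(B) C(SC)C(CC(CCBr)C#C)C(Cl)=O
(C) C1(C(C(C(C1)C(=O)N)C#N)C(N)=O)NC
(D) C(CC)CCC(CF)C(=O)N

A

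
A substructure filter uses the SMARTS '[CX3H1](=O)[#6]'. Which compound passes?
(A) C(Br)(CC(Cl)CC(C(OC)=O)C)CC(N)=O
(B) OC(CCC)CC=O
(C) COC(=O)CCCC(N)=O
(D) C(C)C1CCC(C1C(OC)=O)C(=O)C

B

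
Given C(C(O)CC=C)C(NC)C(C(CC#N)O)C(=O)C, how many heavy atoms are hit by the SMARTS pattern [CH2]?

4

Check the 18 heavy atoms by environment: 4× C (H2) → match; 5× C (H1) → no; 2× C (H0) → no; 1× N (H0) → no; 2× O (H1) → no; 1× N (H1) → no; 2× C (H3) → no; 1× O (H0) → no.
That gives 4 matching atoms.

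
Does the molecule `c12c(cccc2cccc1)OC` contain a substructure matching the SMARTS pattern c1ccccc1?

Yes

The pattern c1ccccc1 describes six aromatic carbons in a ring — a benzene ring.
The required atom environment is present in the molecule, so the pattern matches.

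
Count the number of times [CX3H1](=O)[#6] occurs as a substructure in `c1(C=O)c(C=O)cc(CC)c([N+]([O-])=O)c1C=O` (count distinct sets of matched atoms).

3

[CX3H1](=O)[#6] is the SMARTS for an aldehyde: an sp2 carbon with one H, double-bonded to O and single-bonded to carbon.
The molecule carries 3 separate instances of an aldehyde (-CHO) meeting every constraint; each maps to a distinct set of atoms, giving 3 matches.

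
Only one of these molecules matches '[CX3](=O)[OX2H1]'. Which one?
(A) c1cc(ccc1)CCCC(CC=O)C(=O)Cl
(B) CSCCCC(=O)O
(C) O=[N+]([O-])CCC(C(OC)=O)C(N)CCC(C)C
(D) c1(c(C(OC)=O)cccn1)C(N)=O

B

[CX3](=O)[OX2H1] describes an sp2 carbon double-bonded to O and single-bonded to an -OH oxygen (a carboxylic acid).
(A) has an aldehyde (-CHO) but there is no singly-bonded oxygen on the carbonyl carbon.
(B) contains a carboxylic acid group (-C(=O)OH), which satisfies every atom and bond constraint.
(C) has a methyl-ester group (-C(=O)OCH3) but the singly-bonded O has no H (OX2H0, not OX2H1).
(D) has a methyl-ester group (-C(=O)OCH3) but the singly-bonded O has no H (OX2H0, not OX2H1).
So the answer is (B).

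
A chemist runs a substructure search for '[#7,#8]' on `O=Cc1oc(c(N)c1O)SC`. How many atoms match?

The query [#7,#8] means: nitrogen or oxygen (comma = OR).
Check the 11 heavy atoms by environment: 1× o (aromatic) → match; 4× c (aromatic) → no; 2× C → no; 2× O → match; 1× N → match; 1× S → no.
Summing the matching environments: 1 + 2 + 1 = 4 matching atoms.

4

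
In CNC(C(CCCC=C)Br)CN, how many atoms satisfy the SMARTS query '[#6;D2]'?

5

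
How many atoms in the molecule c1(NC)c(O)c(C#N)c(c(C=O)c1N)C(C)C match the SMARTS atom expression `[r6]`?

6

The query [r6] means: r6 matches atoms in a six-membered ring.
Check the 17 heavy atoms by environment: 6× c (aromatic, in 6-ring) → match; 3× N (acyclic) → no; 6× C (acyclic) → no; 2× O (acyclic) → no.
That gives 6 matching atoms.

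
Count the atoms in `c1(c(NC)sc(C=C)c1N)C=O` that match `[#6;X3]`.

7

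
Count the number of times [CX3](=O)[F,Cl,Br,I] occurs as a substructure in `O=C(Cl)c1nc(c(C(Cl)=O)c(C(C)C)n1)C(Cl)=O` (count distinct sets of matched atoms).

3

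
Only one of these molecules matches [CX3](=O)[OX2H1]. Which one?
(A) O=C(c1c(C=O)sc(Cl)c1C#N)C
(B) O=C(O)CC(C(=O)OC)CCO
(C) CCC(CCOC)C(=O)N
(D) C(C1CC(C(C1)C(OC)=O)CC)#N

[CX3](=O)[OX2H1] describes an sp2 carbon double-bonded to O and single-bonded to an -OH oxygen (a carboxylic acid).
(A) has an aldehyde (-CHO) but there is no singly-bonded oxygen on the carbonyl carbon.
(B) contains a carboxylic acid group (-C(=O)OH), which satisfies every atom and bond constraint.
(C) has a primary amide (-C(=O)NH2) but the carbonyl is bonded to N, not to an -OH oxygen.
(D) has a methyl-ester group (-C(=O)OCH3) but the singly-bonded O has no H (OX2H0, not OX2H1).
So the answer is (B).

B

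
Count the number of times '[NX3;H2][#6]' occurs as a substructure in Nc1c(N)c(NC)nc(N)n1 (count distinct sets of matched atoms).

[NX3;H2][#6] is the SMARTS for a primary amine: a trivalent nitrogen with two H attached to carbon.
The molecule carries 3 separate instances of a primary amino group (-NH2) meeting every constraint; each maps to a distinct set of atoms, giving 3 matches.

3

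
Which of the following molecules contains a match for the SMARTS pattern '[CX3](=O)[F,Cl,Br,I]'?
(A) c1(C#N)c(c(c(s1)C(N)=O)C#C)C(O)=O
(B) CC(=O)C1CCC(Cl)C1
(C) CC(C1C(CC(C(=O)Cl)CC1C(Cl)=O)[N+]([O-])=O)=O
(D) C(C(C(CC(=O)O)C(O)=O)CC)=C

[CX3](=O)[F,Cl,Br,I] describes a carbonyl carbon bonded to a halogen (an acyl halide).
(A) has a carboxylic acid group (-C(=O)OH) but the carbonyl is bonded to -OH, not to a halogen.
(B) has a chloro substituent but the Cl is not on a carbonyl carbon.
(C) contains an acyl chloride (-C(=O)Cl), which satisfies every atom and bond constraint.
(D) has a carboxylic acid group (-C(=O)OH) but the carbonyl is bonded to -OH, not to a halogen.
So the answer is (C).

C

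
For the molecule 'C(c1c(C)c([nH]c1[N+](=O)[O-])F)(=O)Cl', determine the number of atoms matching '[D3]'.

6

The query [D3] means: atom with exactly three heavy-atom neighbours.
Check the 13 heavy atoms by environment: 1× n (aromatic, D2) → no; 4× c (aromatic, D3) → match; 1× F (D1) → no; 1× N (charge +1, D3) → match; 1× O (charge -1, D1) → no; 2× O (D1) → no; 1× C (D1) → no; 1× C (D3) → match; 1× Cl (D1) → no.
Summing the matching environments: 4 + 1 + 1 = 6 matching atoms.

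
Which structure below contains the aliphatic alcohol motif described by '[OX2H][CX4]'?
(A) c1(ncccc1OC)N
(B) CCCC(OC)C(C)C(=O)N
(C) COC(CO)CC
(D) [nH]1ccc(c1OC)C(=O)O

C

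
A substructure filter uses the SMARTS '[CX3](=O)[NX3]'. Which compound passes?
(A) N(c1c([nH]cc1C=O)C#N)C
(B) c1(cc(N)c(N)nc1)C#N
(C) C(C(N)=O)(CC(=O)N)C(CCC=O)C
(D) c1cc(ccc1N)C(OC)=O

C

[CX3](=O)[NX3] describes a carbonyl carbon bonded to a trivalent nitrogen (an amide).
(A) has a nitrile (-C#N) but the nitrile N is NX1 (triple-bonded), not NX3.
(B) has a primary amino group (-NH2) but the -NH2 is not attached to a carbonyl carbon.
(C) contains a primary amide (-C(=O)NH2), which satisfies every atom and bond constraint.
(D) has a primary amino group (-NH2) but the -NH2 is not attached to a carbonyl carbon.
So the answer is (C).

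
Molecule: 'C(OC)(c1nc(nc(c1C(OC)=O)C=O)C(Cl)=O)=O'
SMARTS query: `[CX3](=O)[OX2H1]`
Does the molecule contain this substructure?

No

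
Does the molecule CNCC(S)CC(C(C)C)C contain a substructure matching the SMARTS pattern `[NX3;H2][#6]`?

No

The pattern [NX3;H2][#6] describes a trivalent nitrogen with two H attached to carbon — a primary amine.
The closest candidate here is an N-methylamino group (-NHCH3), but the nitrogen bears two carbons and only one H (H1), not H2. No other fragment satisfies the full query, so there is no match.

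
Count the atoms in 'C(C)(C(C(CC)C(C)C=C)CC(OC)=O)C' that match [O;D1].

1

The query [O;D1] means: aliphatic oxygen bonded to exactly one heavy atom.
Check the 16 heavy atoms by environment: 6× C (D1) → no; 5× C (D3) → no; 3× C (D2) → no; 1× O (D1) → match; 1× O (D2) → no.
That gives 1 matching atom.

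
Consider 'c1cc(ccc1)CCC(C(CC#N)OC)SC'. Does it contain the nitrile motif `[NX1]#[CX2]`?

The pattern [NX1]#[CX2] describes a nitrogen triple-bonded to a two-connected carbon — a nitrile.
The molecule carries a nitrile (-C#N), whose atoms satisfy every constraint of the query, so the pattern matches.

Yes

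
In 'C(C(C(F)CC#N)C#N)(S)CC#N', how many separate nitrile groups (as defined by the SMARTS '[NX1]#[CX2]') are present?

3

[NX1]#[CX2] is the SMARTS for a nitrile: a nitrogen triple-bonded to a two-connected carbon.
The molecule carries 3 separate instances of a nitrile (-C#N) meeting every constraint; each maps to a distinct set of atoms, giving 3 matches.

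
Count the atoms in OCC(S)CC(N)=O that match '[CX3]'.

1

Check the 8 heavy atoms by environment: 3× C (X4) → no; 1× S (X2) → no; 1× O (X2) → no; 1× C (X3) → match; 1× O (X1) → no; 1× N (X3) → no.
That gives 1 matching atom.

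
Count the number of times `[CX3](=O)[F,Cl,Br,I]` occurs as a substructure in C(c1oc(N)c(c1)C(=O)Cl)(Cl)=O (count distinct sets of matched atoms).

2

[CX3](=O)[F,Cl,Br,I] is the SMARTS for an acyl halide: a carbonyl carbon bonded to a halogen.
The molecule carries 2 separate instances of an acyl chloride (-C(=O)Cl) meeting every constraint; each maps to a distinct set of atoms, giving 2 matches.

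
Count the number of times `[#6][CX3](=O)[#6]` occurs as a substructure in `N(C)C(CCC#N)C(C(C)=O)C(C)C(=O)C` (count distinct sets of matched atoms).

2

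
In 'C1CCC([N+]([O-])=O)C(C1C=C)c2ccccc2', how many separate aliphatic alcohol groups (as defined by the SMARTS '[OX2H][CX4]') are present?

[OX2H][CX4] is the SMARTS for an aliphatic alcohol: a hydroxyl oxygen bound to an sp3 (X4) carbon.
No fragment in the molecule satisfies every constraint, giving 0 matches.

0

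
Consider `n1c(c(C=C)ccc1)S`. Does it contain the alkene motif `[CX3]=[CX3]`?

Yes

The pattern [CX3]=[CX3] describes a non-aromatic C=C double bond between two sp2 carbons — an alkene.
The molecule carries a vinyl group (-CH=CH2), whose atoms satisfy every constraint of the query, so the pattern matches.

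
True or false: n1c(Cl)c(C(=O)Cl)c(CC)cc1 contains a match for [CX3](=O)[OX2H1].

The pattern [CX3](=O)[OX2H1] describes an sp2 carbon double-bonded to O and single-bonded to an -OH oxygen — a carboxylic acid.
The closest candidate here is an acyl chloride (-C(=O)Cl), but the carbonyl is bonded to Cl, not to an -OH oxygen. No other fragment satisfies the full query, so there is no match.

False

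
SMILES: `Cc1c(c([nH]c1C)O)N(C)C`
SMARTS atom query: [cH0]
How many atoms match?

The query [cH0] means: aromatic carbon with no attached hydrogen (substituted or ring-fusion).
Check the 11 heavy atoms by environment: 1× n (aromatic, H1) → no; 4× c (aromatic, H0) → match; 1× N (H0) → no; 4× C (H3) → no; 1× O (H1) → no.
That gives 4 matching atoms.

4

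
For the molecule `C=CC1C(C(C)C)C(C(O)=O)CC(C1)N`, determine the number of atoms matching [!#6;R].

The query [!#6;R] means: non-carbon atom that is part of a ring.
Check the 15 heavy atoms by environment: 6× C (in 6-ring) → no; 6× C (acyclic) → no; 2× O (acyclic) → no; 1× N (acyclic) → no.
No environment satisfies the query, so 0 matching atoms.

0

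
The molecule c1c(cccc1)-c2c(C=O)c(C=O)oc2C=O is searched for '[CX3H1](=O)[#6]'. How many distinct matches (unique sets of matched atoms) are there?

3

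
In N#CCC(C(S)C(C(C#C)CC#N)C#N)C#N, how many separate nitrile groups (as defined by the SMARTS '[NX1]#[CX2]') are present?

4

[NX1]#[CX2] is the SMARTS for a nitrile: a nitrogen triple-bonded to a two-connected carbon.
The molecule carries 4 separate instances of a nitrile (-C#N) meeting every constraint; each maps to a distinct set of atoms, giving 4 matches.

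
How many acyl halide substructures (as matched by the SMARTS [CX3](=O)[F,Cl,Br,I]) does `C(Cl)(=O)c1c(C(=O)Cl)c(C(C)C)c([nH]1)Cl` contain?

2

[CX3](=O)[F,Cl,Br,I] is the SMARTS for an acyl halide: a carbonyl carbon bonded to a halogen.
The molecule carries 2 separate instances of an acyl chloride (-C(=O)Cl) meeting every constraint; each maps to a distinct set of atoms, giving 2 matches.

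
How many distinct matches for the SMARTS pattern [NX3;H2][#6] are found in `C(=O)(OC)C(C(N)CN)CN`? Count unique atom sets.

3

[NX3;H2][#6] is the SMARTS for a primary amine: a trivalent nitrogen with two H attached to carbon.
The molecule carries 3 separate instances of a primary amino group (-NH2) meeting every constraint; each maps to a distinct set of atoms, giving 3 matches.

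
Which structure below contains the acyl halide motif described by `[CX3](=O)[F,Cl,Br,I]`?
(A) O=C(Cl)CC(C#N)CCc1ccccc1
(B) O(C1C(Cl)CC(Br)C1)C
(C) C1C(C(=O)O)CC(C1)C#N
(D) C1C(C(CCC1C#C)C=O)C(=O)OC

[CX3](=O)[F,Cl,Br,I] describes a carbonyl carbon bonded to a halogen (an acyl halide).
(A) contains an acyl chloride (-C(=O)Cl), which satisfies every atom and bond constraint.
(B) has a chloro substituent but the Cl is not on a carbonyl carbon.
(C) has a carboxylic acid group (-C(=O)OH) but the carbonyl is bonded to -OH, not to a halogen.
(D) has a methyl-ester group (-C(=O)OCH3) but the carbonyl is bonded to -O-C, not to a halogen.
So the answer is (A).

A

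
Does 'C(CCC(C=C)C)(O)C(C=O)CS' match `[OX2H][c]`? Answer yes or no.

No

The pattern [OX2H][c] describes a hydroxyl oxygen attached to an aromatic carbon — a phenol.
The closest candidate here is a hydroxyl group (-OH), but the -OH is on an aliphatic carbon, not an aromatic c. No other fragment satisfies the full query, so there is no match.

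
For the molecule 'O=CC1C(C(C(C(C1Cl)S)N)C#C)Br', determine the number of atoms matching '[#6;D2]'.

2

Check the 14 heavy atoms by environment: 6× C (D3) → no; 2× C (D2) → match; 1× C (D1) → no; 1× Br (D1) → no; 1× N (D1) → no; 1× S (D1) → no; 1× Cl (D1) → no; 1× O (D1) → no.
That gives 2 matching atoms.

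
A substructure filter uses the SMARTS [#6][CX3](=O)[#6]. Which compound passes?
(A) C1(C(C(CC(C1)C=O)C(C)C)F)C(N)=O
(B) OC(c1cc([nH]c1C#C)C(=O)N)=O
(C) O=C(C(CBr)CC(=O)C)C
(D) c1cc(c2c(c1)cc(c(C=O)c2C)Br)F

[#6][CX3](=O)[#6] describes a carbonyl carbon (no H) flanked by two carbons (a ketone).
(A) has an aldehyde (-CHO) but the carbonyl carbon has H1, so it is not flanked by two carbons.
(B) has a primary amide (-C(=O)NH2) but one neighbour of the carbonyl carbon is N, not C.
(C) contains an acetyl/ketone group (-C(=O)CH3), which satisfies every atom and bond constraint.
(D) has an aldehyde (-CHO) but the carbonyl carbon has H1, so it is not flanked by two carbons.
So the answer is (C).

C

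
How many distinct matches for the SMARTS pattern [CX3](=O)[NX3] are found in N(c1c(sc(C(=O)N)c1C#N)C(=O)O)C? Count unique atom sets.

[CX3](=O)[NX3] is the SMARTS for an amide: a carbonyl carbon bonded to a trivalent nitrogen.
Exactly one fragment in the molecule meets all constraints, giving 1 match.

1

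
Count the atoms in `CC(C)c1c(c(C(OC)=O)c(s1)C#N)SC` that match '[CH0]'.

The query [CH0] means: aliphatic carbon with no attached hydrogen.
Check the 16 heavy atoms by environment: 1× s (aromatic, H0) → no; 4× c (aromatic, H0) → no; 2× C (H0) → match; 1× N (H0) → no; 1× C (H1) → no; 4× C (H3) → no; 1× S (H0) → no; 2× O (H0) → no.
That gives 2 matching atoms.

2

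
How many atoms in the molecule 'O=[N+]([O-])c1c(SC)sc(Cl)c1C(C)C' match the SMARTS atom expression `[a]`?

The query [a] means: a matches any aromatic atom.
Check the 14 heavy atoms by environment: 1× s (aromatic) → match; 4× c (aromatic) → match; 1× S → no; 4× C → no; 1× Cl → no; 1× N (charge +1) → no; 1× O (charge -1) → no; 1× O → no.
Summing the matching environments: 1 + 4 = 5 matching atoms.

5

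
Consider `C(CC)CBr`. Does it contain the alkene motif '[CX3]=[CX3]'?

The pattern [CX3]=[CX3] describes a non-aromatic C=C double bond between two sp2 carbons — an alkene.
The closest candidate here is an ethyl group (-CH2CH3), but its C-C bond is a single bond between CX4 carbons, not CX3=CX3. No other fragment satisfies the full query, so there is no match.

No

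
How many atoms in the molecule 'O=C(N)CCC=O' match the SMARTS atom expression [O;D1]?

2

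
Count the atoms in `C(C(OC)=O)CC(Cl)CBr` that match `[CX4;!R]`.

5

The query [CX4;!R] means: aliphatic carbon with four total connections, not in a ring.
Check the 10 heavy atoms by environment: 5× C (X4, acyclic) → match; 1× Cl (X1, acyclic) → no; 1× Br (X1, acyclic) → no; 1× C (X3, acyclic) → no; 1× O (X1, acyclic) → no; 1× O (X2, acyclic) → no.
That gives 5 matching atoms.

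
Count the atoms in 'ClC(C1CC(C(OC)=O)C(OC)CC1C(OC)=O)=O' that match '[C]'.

12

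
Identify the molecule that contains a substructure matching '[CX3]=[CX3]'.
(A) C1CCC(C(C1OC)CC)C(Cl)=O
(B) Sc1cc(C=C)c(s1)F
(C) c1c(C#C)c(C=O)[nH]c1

[CX3]=[CX3] describes a non-aromatic C=C double bond between two sp2 carbons (an alkene).
(A) has an ethyl group (-CH2CH3) but its C-C bond is a single bond between CX4 carbons, not CX3=CX3.
(B) contains a vinyl group (-CH=CH2), which satisfies every atom and bond constraint.
(C) has an ethynyl group (-C#CH) but the C-C bond is a triple bond, not a double bond.
So the answer is (B).

B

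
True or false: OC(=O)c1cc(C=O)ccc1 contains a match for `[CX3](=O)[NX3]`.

False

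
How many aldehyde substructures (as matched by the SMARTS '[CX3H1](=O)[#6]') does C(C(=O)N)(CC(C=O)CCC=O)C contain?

2

[CX3H1](=O)[#6] is the SMARTS for an aldehyde: an sp2 carbon with one H, double-bonded to O and single-bonded to carbon.
The molecule carries 2 separate instances of an aldehyde (-CHO) meeting every constraint; each maps to a distinct set of atoms, giving 2 matches.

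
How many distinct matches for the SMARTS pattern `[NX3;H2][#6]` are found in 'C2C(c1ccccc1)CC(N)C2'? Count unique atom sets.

1

[NX3;H2][#6] is the SMARTS for a primary amine: a trivalent nitrogen with two H attached to carbon.
Exactly one fragment in the molecule meets all constraints, giving 1 match.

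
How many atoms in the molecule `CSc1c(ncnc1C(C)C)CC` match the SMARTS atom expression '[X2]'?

3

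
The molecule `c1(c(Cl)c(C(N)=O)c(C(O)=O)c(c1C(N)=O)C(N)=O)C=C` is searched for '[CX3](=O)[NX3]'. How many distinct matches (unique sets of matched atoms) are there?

[CX3](=O)[NX3] is the SMARTS for an amide: a carbonyl carbon bonded to a trivalent nitrogen.
The molecule carries 3 separate instances of a primary amide (-C(=O)NH2) meeting every constraint; each maps to a distinct set of atoms, giving 3 matches.

3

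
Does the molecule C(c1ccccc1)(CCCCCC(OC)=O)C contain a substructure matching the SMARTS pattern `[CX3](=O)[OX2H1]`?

The pattern [CX3](=O)[OX2H1] describes an sp2 carbon double-bonded to O and single-bonded to an -OH oxygen — a carboxylic acid.
The closest candidate here is a methyl-ester group (-C(=O)OCH3), but the singly-bonded O has no H (OX2H0, not OX2H1). No other fragment satisfies the full query, so there is no match.

No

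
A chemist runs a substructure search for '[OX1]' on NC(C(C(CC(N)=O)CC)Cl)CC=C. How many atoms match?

The query [OX1] means: aliphatic oxygen with one total connection — typically a carbonyl =O or an oxide.
Check the 14 heavy atoms by environment: 7× C (X4) → no; 2× N (X3) → no; 3× C (X3) → no; 1× O (X1) → match; 1× Cl (X1) → no.
That gives 1 matching atom.

1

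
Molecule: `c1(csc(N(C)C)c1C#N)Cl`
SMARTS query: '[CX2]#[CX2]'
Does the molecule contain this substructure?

No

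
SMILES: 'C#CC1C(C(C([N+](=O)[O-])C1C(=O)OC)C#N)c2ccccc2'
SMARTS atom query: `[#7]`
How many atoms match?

2

Check the 22 heavy atoms by environment: 10× C → no; 1× N → match; 6× c (aromatic) → no; 1× N (charge +1) → match; 1× O (charge -1) → no; 3× O → no.
Summing the matching environments: 1 + 1 = 2 matching atoms.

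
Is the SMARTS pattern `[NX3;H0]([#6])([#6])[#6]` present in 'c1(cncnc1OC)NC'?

No

The pattern [NX3;H0]([#6])([#6])[#6] describes a trivalent nitrogen with no H, bonded to three carbons — a tertiary amine.
The closest candidate here is an N-methylamino group (-NHCH3), but the nitrogen still has one H (H1), not H0. No other fragment satisfies the full query, so there is no match.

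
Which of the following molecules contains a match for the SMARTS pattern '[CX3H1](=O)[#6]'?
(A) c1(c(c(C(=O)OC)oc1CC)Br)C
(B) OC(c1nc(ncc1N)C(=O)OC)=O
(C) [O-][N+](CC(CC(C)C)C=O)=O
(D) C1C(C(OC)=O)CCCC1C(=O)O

C

[CX3H1](=O)[#6] describes an sp2 carbon with one H, double-bonded to O and single-bonded to carbon (an aldehyde).
(A) has a methyl-ester group (-C(=O)OCH3) but the carbonyl carbon has H0, not H1.
(B) has a carboxylic acid group (-C(=O)OH) but the carbonyl carbon has H0 and is bonded to O, not H1.
(C) contains an aldehyde (-CHO), which satisfies every atom and bond constraint.
(D) has a carboxylic acid group (-C(=O)OH) but the carbonyl carbon has H0 and is bonded to O, not H1.
So the answer is (C).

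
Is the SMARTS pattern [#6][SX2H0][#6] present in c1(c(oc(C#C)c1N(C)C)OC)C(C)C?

No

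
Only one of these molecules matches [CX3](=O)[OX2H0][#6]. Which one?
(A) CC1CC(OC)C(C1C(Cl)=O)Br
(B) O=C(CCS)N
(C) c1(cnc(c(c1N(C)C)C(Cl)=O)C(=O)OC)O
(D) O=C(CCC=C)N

[CX3](=O)[OX2H0][#6] describes a carbonyl carbon bonded to an oxygen that is itself bonded to carbon (no H on that O) (an ester).
(A) has a methoxy ether (-OCH3) but the ether oxygen is not adjacent to a C=O carbon.
(B) has a primary amide (-C(=O)NH2) but the carbonyl is bonded to N, not to an O-C linkage.
(C) contains a methyl-ester group (-C(=O)OCH3), which satisfies every atom and bond constraint.
(D) has a primary amide (-C(=O)NH2) but the carbonyl is bonded to N, not to an O-C linkage.
So the answer is (C).

C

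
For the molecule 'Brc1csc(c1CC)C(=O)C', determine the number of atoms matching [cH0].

3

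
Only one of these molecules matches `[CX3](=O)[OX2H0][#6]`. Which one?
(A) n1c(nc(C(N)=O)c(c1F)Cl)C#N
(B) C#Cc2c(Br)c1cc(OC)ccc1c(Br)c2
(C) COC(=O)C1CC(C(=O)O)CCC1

C

[CX3](=O)[OX2H0][#6] describes a carbonyl carbon bonded to an oxygen that is itself bonded to carbon (no H on that O) (an ester).
(A) has a primary amide (-C(=O)NH2) but the carbonyl is bonded to N, not to an O-C linkage.
(B) has a methoxy ether (-OCH3) but the ether oxygen is not adjacent to a C=O carbon.
(C) contains a methyl-ester group (-C(=O)OCH3), which satisfies every atom and bond constraint.
So the answer is (C).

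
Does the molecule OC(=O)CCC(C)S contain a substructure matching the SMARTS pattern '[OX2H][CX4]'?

No

The pattern [OX2H][CX4] describes a hydroxyl oxygen bound to an sp3 (X4) carbon — an aliphatic alcohol.
The closest candidate here is a carboxylic acid group (-C(=O)OH), but the -OH is on a CX3 carbonyl carbon, not a CX4 carbon. No other fragment satisfies the full query, so there is no match.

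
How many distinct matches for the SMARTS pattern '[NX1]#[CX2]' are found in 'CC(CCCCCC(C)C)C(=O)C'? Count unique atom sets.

0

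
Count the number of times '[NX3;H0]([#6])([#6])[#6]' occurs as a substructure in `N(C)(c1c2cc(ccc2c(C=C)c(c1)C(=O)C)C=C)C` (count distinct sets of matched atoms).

1

[NX3;H0]([#6])([#6])[#6] is the SMARTS for a tertiary amine: a trivalent nitrogen with no H, bonded to three carbons.
Exactly one fragment in the molecule meets all constraints, giving 1 match.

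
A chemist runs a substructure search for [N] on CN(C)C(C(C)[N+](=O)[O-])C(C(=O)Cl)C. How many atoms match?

The query [N] means: uppercase N matches aliphatic (non-aromatic) nitrogen only.
Check the 14 heavy atoms by environment: 8× C → no; 2× O → no; 1× Cl → no; 1× N (charge +1) → match; 1× O (charge -1) → no; 1× N → match.
Summing the matching environments: 1 + 1 = 2 matching atoms.

2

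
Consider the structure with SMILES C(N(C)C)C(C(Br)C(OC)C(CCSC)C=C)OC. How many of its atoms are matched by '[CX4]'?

12

The query [CX4] means: C with X4: aliphatic carbon with exactly 4 total connections (bonds + H).
Check the 19 heavy atoms by environment: 12× C (X4) → match; 2× O (X2) → no; 1× Br (X1) → no; 1× S (X2) → no; 1× N (X3) → no; 2× C (X3) → no.
That gives 12 matching atoms.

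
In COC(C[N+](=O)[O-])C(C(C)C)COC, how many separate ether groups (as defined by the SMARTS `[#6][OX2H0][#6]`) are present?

2

[#6][OX2H0][#6] is the SMARTS for an ether: an aliphatic oxygen bridging two carbons with no H on the oxygen.
The molecule carries 2 separate instances of a methoxy ether (-OCH3) meeting every constraint; each maps to a distinct set of atoms, giving 2 matches.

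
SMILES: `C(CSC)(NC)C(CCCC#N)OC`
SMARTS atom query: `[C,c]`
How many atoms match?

10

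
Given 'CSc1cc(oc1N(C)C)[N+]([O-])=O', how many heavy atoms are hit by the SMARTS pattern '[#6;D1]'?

3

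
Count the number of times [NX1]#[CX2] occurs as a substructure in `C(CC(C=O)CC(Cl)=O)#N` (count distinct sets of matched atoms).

1

[NX1]#[CX2] is the SMARTS for a nitrile: a nitrogen triple-bonded to a two-connected carbon.
Exactly one fragment in the molecule meets all constraints, giving 1 match.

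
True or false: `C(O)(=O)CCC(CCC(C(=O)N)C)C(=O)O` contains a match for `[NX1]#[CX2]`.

The pattern [NX1]#[CX2] describes a nitrogen triple-bonded to a two-connected carbon — a nitrile.
The closest candidate here is a primary amide (-C(=O)NH2), but the nitrogen is NX3, not NX1. No other fragment satisfies the full query, so there is no match.

False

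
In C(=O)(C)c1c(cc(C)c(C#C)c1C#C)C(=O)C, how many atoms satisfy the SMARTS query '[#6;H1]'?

3

The query [#6;H1] means: any carbon bearing exactly one hydrogen.
Check the 17 heavy atoms by environment: 1× c (aromatic, H1) → match; 5× c (aromatic, H0) → no; 4× C (H0) → no; 2× C (H1) → match; 2× O (H0) → no; 3× C (H3) → no.
Summing the matching environments: 1 + 2 = 3 matching atoms.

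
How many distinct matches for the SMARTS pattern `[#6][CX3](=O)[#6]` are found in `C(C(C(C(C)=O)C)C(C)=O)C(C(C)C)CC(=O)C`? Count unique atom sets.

3

[#6][CX3](=O)[#6] is the SMARTS for a ketone: a carbonyl carbon (no H) flanked by two carbons.
The molecule carries 3 separate instances of an acetyl/ketone group (-C(=O)CH3) meeting every constraint; each maps to a distinct set of atoms, giving 3 matches.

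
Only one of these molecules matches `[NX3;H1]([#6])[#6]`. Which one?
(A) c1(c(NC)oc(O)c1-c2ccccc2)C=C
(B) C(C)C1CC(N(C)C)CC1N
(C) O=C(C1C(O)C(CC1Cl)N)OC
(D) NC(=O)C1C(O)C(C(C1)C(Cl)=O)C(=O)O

A

[NX3;H1]([#6])[#6] describes a trivalent nitrogen with one H, bonded to two carbons (a secondary amine).
(A) contains an N-methylamino group (-NHCH3), which satisfies every atom and bond constraint.
(B) has a dimethylamino group (-N(CH3)2) but the nitrogen has H0, not H1.
(C) has a primary amino group (-NH2) but the nitrogen has H2 and only one carbon neighbour.
(D) has a primary amide (-C(=O)NH2) but the -C(=O)NH2 nitrogen has H2, not H1.
So the answer is (A).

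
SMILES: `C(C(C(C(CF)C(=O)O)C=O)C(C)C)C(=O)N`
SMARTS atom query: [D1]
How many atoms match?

Check the 17 heavy atoms by environment: 3× C (D2) → no; 6× C (D3) → no; 2× C (D1) → match; 1× F (D1) → match; 4× O (D1) → match; 1× N (D1) → match.
Summing the matching environments: 2 + 1 + 4 + 1 = 8 matching atoms.

8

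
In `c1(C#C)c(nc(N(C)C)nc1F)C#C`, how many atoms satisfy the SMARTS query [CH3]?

2

Check the 14 heavy atoms by environment: 2× n (aromatic, H0) → no; 4× c (aromatic, H0) → no; 1× F (H0) → no; 2× C (H0) → no; 2× C (H1) → no; 1× N (H0) → no; 2× C (H3) → match.
That gives 2 matching atoms.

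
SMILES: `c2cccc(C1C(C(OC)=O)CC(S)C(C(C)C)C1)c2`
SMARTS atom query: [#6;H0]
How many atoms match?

2

The query [#6;H0] means: any carbon with no attached hydrogen.
Check the 20 heavy atoms by environment: 5× C (H1) → no; 2× C (H2) → no; 1× C (H0) → match; 2× O (H0) → no; 3× C (H3) → no; 1× S (H1) → no; 1× c (aromatic, H0) → match; 5× c (aromatic, H1) → no.
Summing the matching environments: 1 + 1 = 2 matching atoms.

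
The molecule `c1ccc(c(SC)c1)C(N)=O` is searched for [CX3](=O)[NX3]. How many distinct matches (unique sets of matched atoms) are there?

[CX3](=O)[NX3] is the SMARTS for an amide: a carbonyl carbon bonded to a trivalent nitrogen.
Exactly one fragment in the molecule meets all constraints, giving 1 match.

1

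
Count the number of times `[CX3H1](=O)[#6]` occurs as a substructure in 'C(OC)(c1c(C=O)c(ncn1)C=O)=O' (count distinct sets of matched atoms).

2

[CX3H1](=O)[#6] is the SMARTS for an aldehyde: an sp2 carbon with one H, double-bonded to O and single-bonded to carbon.
The molecule carries 2 separate instances of an aldehyde (-CHO) meeting every constraint; each maps to a distinct set of atoms, giving 2 matches.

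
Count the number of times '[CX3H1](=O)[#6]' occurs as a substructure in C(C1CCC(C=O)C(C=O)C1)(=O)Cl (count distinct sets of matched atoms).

2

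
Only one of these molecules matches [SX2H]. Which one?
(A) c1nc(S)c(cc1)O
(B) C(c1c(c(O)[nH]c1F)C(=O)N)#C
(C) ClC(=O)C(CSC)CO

[SX2H] describes an aliphatic sulfur with two connections, one being H (a thiol).
(A) contains a thiol (-SH), which satisfies every atom and bond constraint.
(B) has a hydroxyl group (-OH) but it is an -OH, not an -SH.
(C) has a hydroxyl group (-OH) but it is an -OH, not an -SH.
So the answer is (A).

A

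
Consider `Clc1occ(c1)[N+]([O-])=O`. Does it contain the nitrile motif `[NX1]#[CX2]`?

No

The pattern [NX1]#[CX2] describes a nitrogen triple-bonded to a two-connected carbon — a nitrile.
The closest candidate here is a nitro group (-[N+](=O)[O-]), but there is no C#N triple bond. No other fragment satisfies the full query, so there is no match.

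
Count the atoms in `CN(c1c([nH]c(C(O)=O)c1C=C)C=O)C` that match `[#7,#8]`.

5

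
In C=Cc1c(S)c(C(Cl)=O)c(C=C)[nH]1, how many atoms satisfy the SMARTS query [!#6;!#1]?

4

The query [!#6;!#1] means: not carbon and not hydrogen — any heteroatom.
Check the 13 heavy atoms by environment: 1× n (aromatic) → match; 4× c (aromatic) → no; 5× C → no; 1× O → match; 1× Cl → match; 1× S → match.
Summing the matching environments: 1 + 1 + 1 + 1 = 4 matching atoms.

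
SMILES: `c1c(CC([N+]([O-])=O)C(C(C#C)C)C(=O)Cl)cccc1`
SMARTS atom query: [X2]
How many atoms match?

The query [X2] means: any atom with exactly two total connections (bonds + H).
Check the 19 heavy atoms by environment: 5× C (X4) → no; 6× c (aromatic, X3) → no; 1× C (X3) → no; 2× O (X1) → no; 1× Cl (X1) → no; 2× C (X2) → match; 1× N (charge +1, X3) → no; 1× O (charge -1, X1) → no.
That gives 2 matching atoms.

2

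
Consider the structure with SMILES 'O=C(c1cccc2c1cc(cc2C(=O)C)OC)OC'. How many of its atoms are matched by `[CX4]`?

3

Check the 19 heavy atoms by environment: 10× c (aromatic, X3) → no; 2× O (X2) → no; 3× C (X4) → match; 2× C (X3) → no; 2× O (X1) → no.
That gives 3 matching atoms.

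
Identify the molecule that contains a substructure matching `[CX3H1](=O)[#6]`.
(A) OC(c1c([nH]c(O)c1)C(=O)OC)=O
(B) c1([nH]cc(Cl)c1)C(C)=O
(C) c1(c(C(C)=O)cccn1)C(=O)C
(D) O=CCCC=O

D

[CX3H1](=O)[#6] describes an sp2 carbon with one H, double-bonded to O and single-bonded to carbon (an aldehyde).
(A) has a methyl-ester group (-C(=O)OCH3) but the carbonyl carbon has H0, not H1.
(B) has an acetyl/ketone group (-C(=O)CH3) but the carbonyl carbon has H0 (two carbon neighbours), not H1.
(C) has an acetyl/ketone group (-C(=O)CH3) but the carbonyl carbon has H0 (two carbon neighbours), not H1.
(D) contains an aldehyde (-CHO), which satisfies every atom and bond constraint.
So the answer is (D).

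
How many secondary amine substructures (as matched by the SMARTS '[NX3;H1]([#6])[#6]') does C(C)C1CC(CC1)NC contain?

[NX3;H1]([#6])[#6] is the SMARTS for a secondary amine: a trivalent nitrogen with one H, bonded to two carbons.
Exactly one fragment in the molecule meets all constraints, giving 1 match.

1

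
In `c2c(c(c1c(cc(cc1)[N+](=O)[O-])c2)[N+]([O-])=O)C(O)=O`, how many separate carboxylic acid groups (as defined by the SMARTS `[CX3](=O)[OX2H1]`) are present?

1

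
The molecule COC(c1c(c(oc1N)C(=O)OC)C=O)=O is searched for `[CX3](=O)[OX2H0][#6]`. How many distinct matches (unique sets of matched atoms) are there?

2

[CX3](=O)[OX2H0][#6] is the SMARTS for an ester: a carbonyl carbon bonded to an oxygen that is itself bonded to carbon (no H on that O).
The molecule carries 2 separate instances of a methyl-ester group (-C(=O)OCH3) meeting every constraint; each maps to a distinct set of atoms, giving 2 matches.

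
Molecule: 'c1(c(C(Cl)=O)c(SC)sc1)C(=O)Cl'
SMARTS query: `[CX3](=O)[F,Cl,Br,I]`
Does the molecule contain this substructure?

Yes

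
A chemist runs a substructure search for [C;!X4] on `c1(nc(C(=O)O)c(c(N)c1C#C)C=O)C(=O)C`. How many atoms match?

The query [C;!X4] means: aliphatic carbon that does not have four total connections.
Check the 17 heavy atoms by environment: 1× n (aromatic, X2) → no; 5× c (aromatic, X3) → no; 3× C (X3) → match; 3× O (X1) → no; 1× N (X3) → no; 1× C (X4) → no; 2× C (X2) → match; 1× O (X2) → no.
Summing the matching environments: 3 + 2 = 5 matching atoms.

5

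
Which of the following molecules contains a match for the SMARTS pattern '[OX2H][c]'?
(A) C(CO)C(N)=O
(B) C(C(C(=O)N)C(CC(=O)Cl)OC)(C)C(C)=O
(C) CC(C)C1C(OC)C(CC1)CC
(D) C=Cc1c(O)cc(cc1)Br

D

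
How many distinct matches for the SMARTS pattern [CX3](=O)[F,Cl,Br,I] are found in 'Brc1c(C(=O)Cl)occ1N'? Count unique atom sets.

[CX3](=O)[F,Cl,Br,I] is the SMARTS for an acyl halide: a carbonyl carbon bonded to a halogen.
Exactly one fragment in the molecule meets all constraints, giving 1 match.

1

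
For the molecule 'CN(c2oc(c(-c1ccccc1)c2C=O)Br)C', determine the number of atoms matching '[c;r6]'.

6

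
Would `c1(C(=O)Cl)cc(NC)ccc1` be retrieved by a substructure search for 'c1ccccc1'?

Yes

The pattern c1ccccc1 describes six aromatic carbons in a ring — a benzene ring.
The required atom environment is present in the molecule, so the pattern matches.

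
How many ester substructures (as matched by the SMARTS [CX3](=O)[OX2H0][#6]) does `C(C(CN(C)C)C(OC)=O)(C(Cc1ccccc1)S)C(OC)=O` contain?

2

[CX3](=O)[OX2H0][#6] is the SMARTS for an ester: a carbonyl carbon bonded to an oxygen that is itself bonded to carbon (no H on that O).
The molecule carries 2 separate instances of a methyl-ester group (-C(=O)OCH3) meeting every constraint; each maps to a distinct set of atoms, giving 2 matches.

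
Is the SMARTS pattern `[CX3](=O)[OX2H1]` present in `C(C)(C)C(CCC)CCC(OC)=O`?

No

The pattern [CX3](=O)[OX2H1] describes an sp2 carbon double-bonded to O and single-bonded to an -OH oxygen — a carboxylic acid.
The closest candidate here is a methyl-ester group (-C(=O)OCH3), but the singly-bonded O has no H (OX2H0, not OX2H1). No other fragment satisfies the full query, so there is no match.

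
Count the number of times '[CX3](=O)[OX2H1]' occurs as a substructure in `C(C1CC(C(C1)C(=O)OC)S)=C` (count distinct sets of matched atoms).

[CX3](=O)[OX2H1] is the SMARTS for a carboxylic acid: an sp2 carbon double-bonded to O and single-bonded to an -OH oxygen.
The molecule has a methyl-ester group (-C(=O)OCH3), but the singly-bonded O has no H (OX2H0, not OX2H1); nothing else fits, so there are 0 matches.

0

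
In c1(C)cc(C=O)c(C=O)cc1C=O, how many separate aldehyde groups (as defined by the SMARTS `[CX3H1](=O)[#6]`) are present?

3

[CX3H1](=O)[#6] is the SMARTS for an aldehyde: an sp2 carbon with one H, double-bonded to O and single-bonded to carbon.
The molecule carries 3 separate instances of an aldehyde (-CHO) meeting every constraint; each maps to a distinct set of atoms, giving 3 matches.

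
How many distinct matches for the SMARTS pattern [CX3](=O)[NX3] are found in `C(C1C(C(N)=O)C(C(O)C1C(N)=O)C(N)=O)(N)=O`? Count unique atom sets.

4

[CX3](=O)[NX3] is the SMARTS for an amide: a carbonyl carbon bonded to a trivalent nitrogen.
The molecule carries 4 separate instances of a primary amide (-C(=O)NH2) meeting every constraint; each maps to a distinct set of atoms, giving 4 matches.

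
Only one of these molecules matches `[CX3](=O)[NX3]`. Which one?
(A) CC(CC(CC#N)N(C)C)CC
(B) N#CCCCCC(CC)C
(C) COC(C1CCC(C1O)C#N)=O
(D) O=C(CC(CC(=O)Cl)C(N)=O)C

D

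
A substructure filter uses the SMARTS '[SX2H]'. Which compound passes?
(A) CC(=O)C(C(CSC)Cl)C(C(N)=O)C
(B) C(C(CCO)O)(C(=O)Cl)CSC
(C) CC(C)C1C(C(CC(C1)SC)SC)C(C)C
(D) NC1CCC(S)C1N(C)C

[SX2H] describes an aliphatic sulfur with two connections, one being H (a thiol).
(A) has a methylthio ether (-SCH3) but the sulfur has H0 (bonded to two carbons), not H1.
(B) has a hydroxyl group (-OH) but it is an -OH, not an -SH.
(C) has a methylthio ether (-SCH3) but the sulfur has H0 (bonded to two carbons), not H1.
(D) contains a thiol (-SH), which satisfies every atom and bond constraint.
So the answer is (D).

D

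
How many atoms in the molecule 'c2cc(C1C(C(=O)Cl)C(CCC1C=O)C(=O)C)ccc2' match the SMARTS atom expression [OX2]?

0

The query [OX2] means: aliphatic oxygen with two total connections — ether, hydroxyl, or ester single-bond O.
Check the 20 heavy atoms by environment: 7× C (X4) → no; 3× C (X3) → no; 3× O (X1) → no; 1× Cl (X1) → no; 6× c (aromatic, X3) → no.
No environment satisfies the query, so 0 matching atoms.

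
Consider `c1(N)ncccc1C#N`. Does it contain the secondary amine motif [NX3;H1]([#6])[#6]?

No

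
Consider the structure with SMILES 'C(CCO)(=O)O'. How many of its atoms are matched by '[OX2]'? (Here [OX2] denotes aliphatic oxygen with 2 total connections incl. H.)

The query [OX2] means: aliphatic oxygen with two total connections — ether, hydroxyl, or ester single-bond O.
Check the 6 heavy atoms by environment: 2× C (X4) → no; 1× C (X3) → no; 1× O (X1) → no; 2× O (X2) → match.
That gives 2 matching atoms.

2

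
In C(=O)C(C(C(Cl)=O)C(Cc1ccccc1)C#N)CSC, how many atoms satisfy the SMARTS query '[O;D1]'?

The query [O;D1] means: aliphatic oxygen bonded to exactly one heavy atom.
Check the 20 heavy atoms by environment: 4× C (D2) → no; 4× C (D3) → no; 1× N (D1) → no; 2× O (D1) → match; 1× Cl (D1) → no; 1× c (aromatic, D3) → no; 5× c (aromatic, D2) → no; 1× S (D2) → no; 1× C (D1) → no.
That gives 2 matching atoms.

2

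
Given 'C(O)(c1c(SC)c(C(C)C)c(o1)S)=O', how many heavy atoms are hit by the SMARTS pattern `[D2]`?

Check the 14 heavy atoms by environment: 1× o (aromatic, D2) → match; 4× c (aromatic, D3) → no; 1× S (D2) → match; 3× C (D1) → no; 1× S (D1) → no; 2× C (D3) → no; 2× O (D1) → no.
Summing the matching environments: 1 + 1 = 2 matching atoms.

2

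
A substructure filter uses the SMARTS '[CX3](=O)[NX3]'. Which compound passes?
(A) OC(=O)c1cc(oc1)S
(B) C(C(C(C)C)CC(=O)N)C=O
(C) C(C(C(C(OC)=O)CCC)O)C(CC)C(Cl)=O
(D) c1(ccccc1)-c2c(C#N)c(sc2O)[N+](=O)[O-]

[CX3](=O)[NX3] describes a carbonyl carbon bonded to a trivalent nitrogen (an amide).
(A) has a carboxylic acid group (-C(=O)OH) but the carbonyl is bonded to O, not to an NX3 nitrogen.
(B) contains a primary amide (-C(=O)NH2), which satisfies every atom and bond constraint.
(C) has a methyl-ester group (-C(=O)OCH3) but the carbonyl is bonded to O, not to an NX3 nitrogen.
(D) has a nitrile (-C#N) but the nitrile N is NX1 (triple-bonded), not NX3.
So the answer is (B).

B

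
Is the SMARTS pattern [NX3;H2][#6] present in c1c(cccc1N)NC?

Yes

The pattern [NX3;H2][#6] describes a trivalent nitrogen with two H attached to carbon — a primary amine.
The molecule carries a primary amino group (-NH2), whose atoms satisfy every constraint of the query, so the pattern matches.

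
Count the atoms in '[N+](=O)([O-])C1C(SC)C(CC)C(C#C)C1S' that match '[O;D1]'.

2

Check the 15 heavy atoms by environment: 5× C (D3) → no; 1× S (D2) → no; 3× C (D1) → no; 2× C (D2) → no; 1× S (D1) → no; 1× N (charge +1, D3) → no; 1× O (charge -1, D1) → match; 1× O (D1) → match.
Summing the matching environments: 1 + 1 = 2 matching atoms.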